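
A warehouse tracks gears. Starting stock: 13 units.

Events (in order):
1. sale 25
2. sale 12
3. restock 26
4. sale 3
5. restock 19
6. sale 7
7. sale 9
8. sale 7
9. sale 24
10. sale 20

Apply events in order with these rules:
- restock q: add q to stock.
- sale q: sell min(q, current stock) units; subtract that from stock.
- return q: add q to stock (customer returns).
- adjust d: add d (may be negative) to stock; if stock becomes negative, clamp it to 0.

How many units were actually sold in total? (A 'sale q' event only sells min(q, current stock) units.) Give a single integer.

Processing events:
Start: stock = 13
  Event 1 (sale 25): sell min(25,13)=13. stock: 13 - 13 = 0. total_sold = 13
  Event 2 (sale 12): sell min(12,0)=0. stock: 0 - 0 = 0. total_sold = 13
  Event 3 (restock 26): 0 + 26 = 26
  Event 4 (sale 3): sell min(3,26)=3. stock: 26 - 3 = 23. total_sold = 16
  Event 5 (restock 19): 23 + 19 = 42
  Event 6 (sale 7): sell min(7,42)=7. stock: 42 - 7 = 35. total_sold = 23
  Event 7 (sale 9): sell min(9,35)=9. stock: 35 - 9 = 26. total_sold = 32
  Event 8 (sale 7): sell min(7,26)=7. stock: 26 - 7 = 19. total_sold = 39
  Event 9 (sale 24): sell min(24,19)=19. stock: 19 - 19 = 0. total_sold = 58
  Event 10 (sale 20): sell min(20,0)=0. stock: 0 - 0 = 0. total_sold = 58
Final: stock = 0, total_sold = 58

Answer: 58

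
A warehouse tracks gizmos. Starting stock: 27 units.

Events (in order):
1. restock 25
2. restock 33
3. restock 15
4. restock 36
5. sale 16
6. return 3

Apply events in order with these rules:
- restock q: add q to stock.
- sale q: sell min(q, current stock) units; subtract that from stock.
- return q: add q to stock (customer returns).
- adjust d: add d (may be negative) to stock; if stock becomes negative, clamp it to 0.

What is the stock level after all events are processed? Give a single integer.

Processing events:
Start: stock = 27
  Event 1 (restock 25): 27 + 25 = 52
  Event 2 (restock 33): 52 + 33 = 85
  Event 3 (restock 15): 85 + 15 = 100
  Event 4 (restock 36): 100 + 36 = 136
  Event 5 (sale 16): sell min(16,136)=16. stock: 136 - 16 = 120. total_sold = 16
  Event 6 (return 3): 120 + 3 = 123
Final: stock = 123, total_sold = 16

Answer: 123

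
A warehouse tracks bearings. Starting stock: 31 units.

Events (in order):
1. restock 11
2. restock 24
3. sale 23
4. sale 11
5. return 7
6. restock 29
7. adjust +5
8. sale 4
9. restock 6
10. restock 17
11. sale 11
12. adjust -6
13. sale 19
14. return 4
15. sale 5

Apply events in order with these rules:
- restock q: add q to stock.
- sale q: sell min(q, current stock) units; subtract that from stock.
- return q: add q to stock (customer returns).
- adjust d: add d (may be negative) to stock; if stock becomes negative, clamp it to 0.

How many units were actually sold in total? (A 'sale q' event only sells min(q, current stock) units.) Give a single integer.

Answer: 73

Derivation:
Processing events:
Start: stock = 31
  Event 1 (restock 11): 31 + 11 = 42
  Event 2 (restock 24): 42 + 24 = 66
  Event 3 (sale 23): sell min(23,66)=23. stock: 66 - 23 = 43. total_sold = 23
  Event 4 (sale 11): sell min(11,43)=11. stock: 43 - 11 = 32. total_sold = 34
  Event 5 (return 7): 32 + 7 = 39
  Event 6 (restock 29): 39 + 29 = 68
  Event 7 (adjust +5): 68 + 5 = 73
  Event 8 (sale 4): sell min(4,73)=4. stock: 73 - 4 = 69. total_sold = 38
  Event 9 (restock 6): 69 + 6 = 75
  Event 10 (restock 17): 75 + 17 = 92
  Event 11 (sale 11): sell min(11,92)=11. stock: 92 - 11 = 81. total_sold = 49
  Event 12 (adjust -6): 81 + -6 = 75
  Event 13 (sale 19): sell min(19,75)=19. stock: 75 - 19 = 56. total_sold = 68
  Event 14 (return 4): 56 + 4 = 60
  Event 15 (sale 5): sell min(5,60)=5. stock: 60 - 5 = 55. total_sold = 73
Final: stock = 55, total_sold = 73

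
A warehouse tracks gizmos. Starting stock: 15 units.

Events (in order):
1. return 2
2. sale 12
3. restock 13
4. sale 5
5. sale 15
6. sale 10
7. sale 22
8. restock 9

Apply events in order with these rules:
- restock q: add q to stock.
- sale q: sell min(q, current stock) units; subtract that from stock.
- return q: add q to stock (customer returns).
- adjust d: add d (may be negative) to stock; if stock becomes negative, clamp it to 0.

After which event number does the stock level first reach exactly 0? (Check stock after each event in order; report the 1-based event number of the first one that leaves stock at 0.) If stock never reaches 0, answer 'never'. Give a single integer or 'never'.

Answer: 5

Derivation:
Processing events:
Start: stock = 15
  Event 1 (return 2): 15 + 2 = 17
  Event 2 (sale 12): sell min(12,17)=12. stock: 17 - 12 = 5. total_sold = 12
  Event 3 (restock 13): 5 + 13 = 18
  Event 4 (sale 5): sell min(5,18)=5. stock: 18 - 5 = 13. total_sold = 17
  Event 5 (sale 15): sell min(15,13)=13. stock: 13 - 13 = 0. total_sold = 30
  Event 6 (sale 10): sell min(10,0)=0. stock: 0 - 0 = 0. total_sold = 30
  Event 7 (sale 22): sell min(22,0)=0. stock: 0 - 0 = 0. total_sold = 30
  Event 8 (restock 9): 0 + 9 = 9
Final: stock = 9, total_sold = 30

First zero at event 5.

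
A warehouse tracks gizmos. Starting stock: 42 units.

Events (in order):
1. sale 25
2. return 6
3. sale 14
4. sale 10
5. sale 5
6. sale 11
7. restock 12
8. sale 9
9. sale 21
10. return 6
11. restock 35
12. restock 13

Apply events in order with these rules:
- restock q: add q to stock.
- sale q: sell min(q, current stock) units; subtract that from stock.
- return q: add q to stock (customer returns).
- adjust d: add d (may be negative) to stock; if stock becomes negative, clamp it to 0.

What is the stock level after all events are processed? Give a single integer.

Answer: 54

Derivation:
Processing events:
Start: stock = 42
  Event 1 (sale 25): sell min(25,42)=25. stock: 42 - 25 = 17. total_sold = 25
  Event 2 (return 6): 17 + 6 = 23
  Event 3 (sale 14): sell min(14,23)=14. stock: 23 - 14 = 9. total_sold = 39
  Event 4 (sale 10): sell min(10,9)=9. stock: 9 - 9 = 0. total_sold = 48
  Event 5 (sale 5): sell min(5,0)=0. stock: 0 - 0 = 0. total_sold = 48
  Event 6 (sale 11): sell min(11,0)=0. stock: 0 - 0 = 0. total_sold = 48
  Event 7 (restock 12): 0 + 12 = 12
  Event 8 (sale 9): sell min(9,12)=9. stock: 12 - 9 = 3. total_sold = 57
  Event 9 (sale 21): sell min(21,3)=3. stock: 3 - 3 = 0. total_sold = 60
  Event 10 (return 6): 0 + 6 = 6
  Event 11 (restock 35): 6 + 35 = 41
  Event 12 (restock 13): 41 + 13 = 54
Final: stock = 54, total_sold = 60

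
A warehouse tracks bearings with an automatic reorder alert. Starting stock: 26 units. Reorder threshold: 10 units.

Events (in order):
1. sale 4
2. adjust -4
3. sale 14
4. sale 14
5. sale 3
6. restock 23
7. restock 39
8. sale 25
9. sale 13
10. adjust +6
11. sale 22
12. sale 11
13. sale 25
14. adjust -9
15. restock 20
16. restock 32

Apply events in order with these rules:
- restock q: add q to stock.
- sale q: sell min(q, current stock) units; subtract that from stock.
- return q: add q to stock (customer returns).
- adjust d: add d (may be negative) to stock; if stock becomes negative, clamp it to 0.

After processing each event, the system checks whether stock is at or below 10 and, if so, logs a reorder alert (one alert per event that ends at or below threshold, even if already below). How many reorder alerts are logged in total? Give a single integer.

Answer: 7

Derivation:
Processing events:
Start: stock = 26
  Event 1 (sale 4): sell min(4,26)=4. stock: 26 - 4 = 22. total_sold = 4
  Event 2 (adjust -4): 22 + -4 = 18
  Event 3 (sale 14): sell min(14,18)=14. stock: 18 - 14 = 4. total_sold = 18
  Event 4 (sale 14): sell min(14,4)=4. stock: 4 - 4 = 0. total_sold = 22
  Event 5 (sale 3): sell min(3,0)=0. stock: 0 - 0 = 0. total_sold = 22
  Event 6 (restock 23): 0 + 23 = 23
  Event 7 (restock 39): 23 + 39 = 62
  Event 8 (sale 25): sell min(25,62)=25. stock: 62 - 25 = 37. total_sold = 47
  Event 9 (sale 13): sell min(13,37)=13. stock: 37 - 13 = 24. total_sold = 60
  Event 10 (adjust +6): 24 + 6 = 30
  Event 11 (sale 22): sell min(22,30)=22. stock: 30 - 22 = 8. total_sold = 82
  Event 12 (sale 11): sell min(11,8)=8. stock: 8 - 8 = 0. total_sold = 90
  Event 13 (sale 25): sell min(25,0)=0. stock: 0 - 0 = 0. total_sold = 90
  Event 14 (adjust -9): 0 + -9 = 0 (clamped to 0)
  Event 15 (restock 20): 0 + 20 = 20
  Event 16 (restock 32): 20 + 32 = 52
Final: stock = 52, total_sold = 90

Checking against threshold 10:
  After event 1: stock=22 > 10
  After event 2: stock=18 > 10
  After event 3: stock=4 <= 10 -> ALERT
  After event 4: stock=0 <= 10 -> ALERT
  After event 5: stock=0 <= 10 -> ALERT
  After event 6: stock=23 > 10
  After event 7: stock=62 > 10
  After event 8: stock=37 > 10
  After event 9: stock=24 > 10
  After event 10: stock=30 > 10
  After event 11: stock=8 <= 10 -> ALERT
  After event 12: stock=0 <= 10 -> ALERT
  After event 13: stock=0 <= 10 -> ALERT
  After event 14: stock=0 <= 10 -> ALERT
  After event 15: stock=20 > 10
  After event 16: stock=52 > 10
Alert events: [3, 4, 5, 11, 12, 13, 14]. Count = 7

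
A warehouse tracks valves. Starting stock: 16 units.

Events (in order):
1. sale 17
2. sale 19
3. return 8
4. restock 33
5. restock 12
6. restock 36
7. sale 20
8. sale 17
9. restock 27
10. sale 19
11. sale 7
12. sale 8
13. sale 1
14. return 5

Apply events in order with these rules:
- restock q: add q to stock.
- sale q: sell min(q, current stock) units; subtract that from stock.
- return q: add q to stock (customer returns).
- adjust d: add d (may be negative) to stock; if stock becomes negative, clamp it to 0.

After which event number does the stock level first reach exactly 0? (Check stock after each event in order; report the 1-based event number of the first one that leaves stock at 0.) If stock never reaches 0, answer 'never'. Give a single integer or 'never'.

Processing events:
Start: stock = 16
  Event 1 (sale 17): sell min(17,16)=16. stock: 16 - 16 = 0. total_sold = 16
  Event 2 (sale 19): sell min(19,0)=0. stock: 0 - 0 = 0. total_sold = 16
  Event 3 (return 8): 0 + 8 = 8
  Event 4 (restock 33): 8 + 33 = 41
  Event 5 (restock 12): 41 + 12 = 53
  Event 6 (restock 36): 53 + 36 = 89
  Event 7 (sale 20): sell min(20,89)=20. stock: 89 - 20 = 69. total_sold = 36
  Event 8 (sale 17): sell min(17,69)=17. stock: 69 - 17 = 52. total_sold = 53
  Event 9 (restock 27): 52 + 27 = 79
  Event 10 (sale 19): sell min(19,79)=19. stock: 79 - 19 = 60. total_sold = 72
  Event 11 (sale 7): sell min(7,60)=7. stock: 60 - 7 = 53. total_sold = 79
  Event 12 (sale 8): sell min(8,53)=8. stock: 53 - 8 = 45. total_sold = 87
  Event 13 (sale 1): sell min(1,45)=1. stock: 45 - 1 = 44. total_sold = 88
  Event 14 (return 5): 44 + 5 = 49
Final: stock = 49, total_sold = 88

First zero at event 1.

Answer: 1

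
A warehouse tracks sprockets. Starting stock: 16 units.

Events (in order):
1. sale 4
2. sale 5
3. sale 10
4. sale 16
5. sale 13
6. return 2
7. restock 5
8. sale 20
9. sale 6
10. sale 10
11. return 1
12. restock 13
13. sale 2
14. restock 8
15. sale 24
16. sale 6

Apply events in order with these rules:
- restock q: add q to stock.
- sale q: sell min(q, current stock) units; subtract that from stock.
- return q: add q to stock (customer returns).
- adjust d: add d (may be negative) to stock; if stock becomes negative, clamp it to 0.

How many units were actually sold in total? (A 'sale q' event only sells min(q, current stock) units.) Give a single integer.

Answer: 45

Derivation:
Processing events:
Start: stock = 16
  Event 1 (sale 4): sell min(4,16)=4. stock: 16 - 4 = 12. total_sold = 4
  Event 2 (sale 5): sell min(5,12)=5. stock: 12 - 5 = 7. total_sold = 9
  Event 3 (sale 10): sell min(10,7)=7. stock: 7 - 7 = 0. total_sold = 16
  Event 4 (sale 16): sell min(16,0)=0. stock: 0 - 0 = 0. total_sold = 16
  Event 5 (sale 13): sell min(13,0)=0. stock: 0 - 0 = 0. total_sold = 16
  Event 6 (return 2): 0 + 2 = 2
  Event 7 (restock 5): 2 + 5 = 7
  Event 8 (sale 20): sell min(20,7)=7. stock: 7 - 7 = 0. total_sold = 23
  Event 9 (sale 6): sell min(6,0)=0. stock: 0 - 0 = 0. total_sold = 23
  Event 10 (sale 10): sell min(10,0)=0. stock: 0 - 0 = 0. total_sold = 23
  Event 11 (return 1): 0 + 1 = 1
  Event 12 (restock 13): 1 + 13 = 14
  Event 13 (sale 2): sell min(2,14)=2. stock: 14 - 2 = 12. total_sold = 25
  Event 14 (restock 8): 12 + 8 = 20
  Event 15 (sale 24): sell min(24,20)=20. stock: 20 - 20 = 0. total_sold = 45
  Event 16 (sale 6): sell min(6,0)=0. stock: 0 - 0 = 0. total_sold = 45
Final: stock = 0, total_sold = 45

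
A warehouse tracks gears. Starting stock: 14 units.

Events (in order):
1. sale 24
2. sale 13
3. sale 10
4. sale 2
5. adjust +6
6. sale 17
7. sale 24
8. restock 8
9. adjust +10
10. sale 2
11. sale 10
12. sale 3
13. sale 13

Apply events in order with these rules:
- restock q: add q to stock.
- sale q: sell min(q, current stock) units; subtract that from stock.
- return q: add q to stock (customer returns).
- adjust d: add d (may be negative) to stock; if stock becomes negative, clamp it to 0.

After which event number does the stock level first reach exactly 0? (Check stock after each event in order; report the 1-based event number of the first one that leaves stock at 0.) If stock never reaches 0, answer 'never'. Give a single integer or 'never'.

Processing events:
Start: stock = 14
  Event 1 (sale 24): sell min(24,14)=14. stock: 14 - 14 = 0. total_sold = 14
  Event 2 (sale 13): sell min(13,0)=0. stock: 0 - 0 = 0. total_sold = 14
  Event 3 (sale 10): sell min(10,0)=0. stock: 0 - 0 = 0. total_sold = 14
  Event 4 (sale 2): sell min(2,0)=0. stock: 0 - 0 = 0. total_sold = 14
  Event 5 (adjust +6): 0 + 6 = 6
  Event 6 (sale 17): sell min(17,6)=6. stock: 6 - 6 = 0. total_sold = 20
  Event 7 (sale 24): sell min(24,0)=0. stock: 0 - 0 = 0. total_sold = 20
  Event 8 (restock 8): 0 + 8 = 8
  Event 9 (adjust +10): 8 + 10 = 18
  Event 10 (sale 2): sell min(2,18)=2. stock: 18 - 2 = 16. total_sold = 22
  Event 11 (sale 10): sell min(10,16)=10. stock: 16 - 10 = 6. total_sold = 32
  Event 12 (sale 3): sell min(3,6)=3. stock: 6 - 3 = 3. total_sold = 35
  Event 13 (sale 13): sell min(13,3)=3. stock: 3 - 3 = 0. total_sold = 38
Final: stock = 0, total_sold = 38

First zero at event 1.

Answer: 1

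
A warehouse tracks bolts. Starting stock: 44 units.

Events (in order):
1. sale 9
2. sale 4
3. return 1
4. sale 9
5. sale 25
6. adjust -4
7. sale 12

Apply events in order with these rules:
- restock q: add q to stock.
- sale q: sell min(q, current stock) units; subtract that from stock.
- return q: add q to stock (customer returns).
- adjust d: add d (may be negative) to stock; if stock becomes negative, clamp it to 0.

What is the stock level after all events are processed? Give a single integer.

Answer: 0

Derivation:
Processing events:
Start: stock = 44
  Event 1 (sale 9): sell min(9,44)=9. stock: 44 - 9 = 35. total_sold = 9
  Event 2 (sale 4): sell min(4,35)=4. stock: 35 - 4 = 31. total_sold = 13
  Event 3 (return 1): 31 + 1 = 32
  Event 4 (sale 9): sell min(9,32)=9. stock: 32 - 9 = 23. total_sold = 22
  Event 5 (sale 25): sell min(25,23)=23. stock: 23 - 23 = 0. total_sold = 45
  Event 6 (adjust -4): 0 + -4 = 0 (clamped to 0)
  Event 7 (sale 12): sell min(12,0)=0. stock: 0 - 0 = 0. total_sold = 45
Final: stock = 0, total_sold = 45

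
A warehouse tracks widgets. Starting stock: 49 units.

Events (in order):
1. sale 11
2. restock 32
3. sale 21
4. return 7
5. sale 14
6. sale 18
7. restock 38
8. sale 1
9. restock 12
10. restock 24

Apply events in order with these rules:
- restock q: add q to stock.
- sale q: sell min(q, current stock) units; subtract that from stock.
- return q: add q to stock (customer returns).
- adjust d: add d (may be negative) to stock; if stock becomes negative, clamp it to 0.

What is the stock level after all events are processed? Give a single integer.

Processing events:
Start: stock = 49
  Event 1 (sale 11): sell min(11,49)=11. stock: 49 - 11 = 38. total_sold = 11
  Event 2 (restock 32): 38 + 32 = 70
  Event 3 (sale 21): sell min(21,70)=21. stock: 70 - 21 = 49. total_sold = 32
  Event 4 (return 7): 49 + 7 = 56
  Event 5 (sale 14): sell min(14,56)=14. stock: 56 - 14 = 42. total_sold = 46
  Event 6 (sale 18): sell min(18,42)=18. stock: 42 - 18 = 24. total_sold = 64
  Event 7 (restock 38): 24 + 38 = 62
  Event 8 (sale 1): sell min(1,62)=1. stock: 62 - 1 = 61. total_sold = 65
  Event 9 (restock 12): 61 + 12 = 73
  Event 10 (restock 24): 73 + 24 = 97
Final: stock = 97, total_sold = 65

Answer: 97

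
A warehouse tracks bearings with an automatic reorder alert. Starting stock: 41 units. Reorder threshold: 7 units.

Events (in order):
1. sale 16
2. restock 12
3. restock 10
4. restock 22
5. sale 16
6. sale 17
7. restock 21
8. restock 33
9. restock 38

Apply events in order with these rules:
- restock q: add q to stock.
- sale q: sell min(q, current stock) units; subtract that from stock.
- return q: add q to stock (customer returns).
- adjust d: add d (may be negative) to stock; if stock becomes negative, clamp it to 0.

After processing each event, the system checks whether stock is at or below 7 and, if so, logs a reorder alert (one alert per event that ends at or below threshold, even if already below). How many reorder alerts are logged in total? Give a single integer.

Processing events:
Start: stock = 41
  Event 1 (sale 16): sell min(16,41)=16. stock: 41 - 16 = 25. total_sold = 16
  Event 2 (restock 12): 25 + 12 = 37
  Event 3 (restock 10): 37 + 10 = 47
  Event 4 (restock 22): 47 + 22 = 69
  Event 5 (sale 16): sell min(16,69)=16. stock: 69 - 16 = 53. total_sold = 32
  Event 6 (sale 17): sell min(17,53)=17. stock: 53 - 17 = 36. total_sold = 49
  Event 7 (restock 21): 36 + 21 = 57
  Event 8 (restock 33): 57 + 33 = 90
  Event 9 (restock 38): 90 + 38 = 128
Final: stock = 128, total_sold = 49

Checking against threshold 7:
  After event 1: stock=25 > 7
  After event 2: stock=37 > 7
  After event 3: stock=47 > 7
  After event 4: stock=69 > 7
  After event 5: stock=53 > 7
  After event 6: stock=36 > 7
  After event 7: stock=57 > 7
  After event 8: stock=90 > 7
  After event 9: stock=128 > 7
Alert events: []. Count = 0

Answer: 0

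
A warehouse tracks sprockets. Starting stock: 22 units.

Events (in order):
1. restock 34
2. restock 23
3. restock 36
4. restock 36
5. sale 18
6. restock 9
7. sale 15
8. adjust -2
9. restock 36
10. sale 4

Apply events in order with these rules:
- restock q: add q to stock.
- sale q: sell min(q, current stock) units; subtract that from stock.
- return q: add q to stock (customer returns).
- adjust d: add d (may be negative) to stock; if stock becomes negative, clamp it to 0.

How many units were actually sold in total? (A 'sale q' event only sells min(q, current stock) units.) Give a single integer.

Processing events:
Start: stock = 22
  Event 1 (restock 34): 22 + 34 = 56
  Event 2 (restock 23): 56 + 23 = 79
  Event 3 (restock 36): 79 + 36 = 115
  Event 4 (restock 36): 115 + 36 = 151
  Event 5 (sale 18): sell min(18,151)=18. stock: 151 - 18 = 133. total_sold = 18
  Event 6 (restock 9): 133 + 9 = 142
  Event 7 (sale 15): sell min(15,142)=15. stock: 142 - 15 = 127. total_sold = 33
  Event 8 (adjust -2): 127 + -2 = 125
  Event 9 (restock 36): 125 + 36 = 161
  Event 10 (sale 4): sell min(4,161)=4. stock: 161 - 4 = 157. total_sold = 37
Final: stock = 157, total_sold = 37

Answer: 37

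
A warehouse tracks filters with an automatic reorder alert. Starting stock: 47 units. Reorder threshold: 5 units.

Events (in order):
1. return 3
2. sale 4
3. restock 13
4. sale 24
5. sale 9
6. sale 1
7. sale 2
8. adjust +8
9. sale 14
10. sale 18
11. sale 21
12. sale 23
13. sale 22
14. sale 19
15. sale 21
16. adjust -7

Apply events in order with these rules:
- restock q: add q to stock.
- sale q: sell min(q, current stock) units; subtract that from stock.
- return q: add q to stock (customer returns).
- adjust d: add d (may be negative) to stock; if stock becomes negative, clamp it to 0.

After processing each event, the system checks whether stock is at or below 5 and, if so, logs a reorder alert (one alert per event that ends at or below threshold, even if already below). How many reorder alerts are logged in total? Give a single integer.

Processing events:
Start: stock = 47
  Event 1 (return 3): 47 + 3 = 50
  Event 2 (sale 4): sell min(4,50)=4. stock: 50 - 4 = 46. total_sold = 4
  Event 3 (restock 13): 46 + 13 = 59
  Event 4 (sale 24): sell min(24,59)=24. stock: 59 - 24 = 35. total_sold = 28
  Event 5 (sale 9): sell min(9,35)=9. stock: 35 - 9 = 26. total_sold = 37
  Event 6 (sale 1): sell min(1,26)=1. stock: 26 - 1 = 25. total_sold = 38
  Event 7 (sale 2): sell min(2,25)=2. stock: 25 - 2 = 23. total_sold = 40
  Event 8 (adjust +8): 23 + 8 = 31
  Event 9 (sale 14): sell min(14,31)=14. stock: 31 - 14 = 17. total_sold = 54
  Event 10 (sale 18): sell min(18,17)=17. stock: 17 - 17 = 0. total_sold = 71
  Event 11 (sale 21): sell min(21,0)=0. stock: 0 - 0 = 0. total_sold = 71
  Event 12 (sale 23): sell min(23,0)=0. stock: 0 - 0 = 0. total_sold = 71
  Event 13 (sale 22): sell min(22,0)=0. stock: 0 - 0 = 0. total_sold = 71
  Event 14 (sale 19): sell min(19,0)=0. stock: 0 - 0 = 0. total_sold = 71
  Event 15 (sale 21): sell min(21,0)=0. stock: 0 - 0 = 0. total_sold = 71
  Event 16 (adjust -7): 0 + -7 = 0 (clamped to 0)
Final: stock = 0, total_sold = 71

Checking against threshold 5:
  After event 1: stock=50 > 5
  After event 2: stock=46 > 5
  After event 3: stock=59 > 5
  After event 4: stock=35 > 5
  After event 5: stock=26 > 5
  After event 6: stock=25 > 5
  After event 7: stock=23 > 5
  After event 8: stock=31 > 5
  After event 9: stock=17 > 5
  After event 10: stock=0 <= 5 -> ALERT
  After event 11: stock=0 <= 5 -> ALERT
  After event 12: stock=0 <= 5 -> ALERT
  After event 13: stock=0 <= 5 -> ALERT
  After event 14: stock=0 <= 5 -> ALERT
  After event 15: stock=0 <= 5 -> ALERT
  After event 16: stock=0 <= 5 -> ALERT
Alert events: [10, 11, 12, 13, 14, 15, 16]. Count = 7

Answer: 7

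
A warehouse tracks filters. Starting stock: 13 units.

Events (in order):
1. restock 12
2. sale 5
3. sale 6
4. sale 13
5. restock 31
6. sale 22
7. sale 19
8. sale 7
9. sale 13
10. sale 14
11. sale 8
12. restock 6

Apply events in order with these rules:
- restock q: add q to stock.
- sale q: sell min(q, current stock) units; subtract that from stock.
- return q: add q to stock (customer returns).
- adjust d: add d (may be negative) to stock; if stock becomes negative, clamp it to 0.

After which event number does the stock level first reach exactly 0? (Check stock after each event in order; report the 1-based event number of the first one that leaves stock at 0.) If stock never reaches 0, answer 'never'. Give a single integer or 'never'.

Answer: 7

Derivation:
Processing events:
Start: stock = 13
  Event 1 (restock 12): 13 + 12 = 25
  Event 2 (sale 5): sell min(5,25)=5. stock: 25 - 5 = 20. total_sold = 5
  Event 3 (sale 6): sell min(6,20)=6. stock: 20 - 6 = 14. total_sold = 11
  Event 4 (sale 13): sell min(13,14)=13. stock: 14 - 13 = 1. total_sold = 24
  Event 5 (restock 31): 1 + 31 = 32
  Event 6 (sale 22): sell min(22,32)=22. stock: 32 - 22 = 10. total_sold = 46
  Event 7 (sale 19): sell min(19,10)=10. stock: 10 - 10 = 0. total_sold = 56
  Event 8 (sale 7): sell min(7,0)=0. stock: 0 - 0 = 0. total_sold = 56
  Event 9 (sale 13): sell min(13,0)=0. stock: 0 - 0 = 0. total_sold = 56
  Event 10 (sale 14): sell min(14,0)=0. stock: 0 - 0 = 0. total_sold = 56
  Event 11 (sale 8): sell min(8,0)=0. stock: 0 - 0 = 0. total_sold = 56
  Event 12 (restock 6): 0 + 6 = 6
Final: stock = 6, total_sold = 56

First zero at event 7.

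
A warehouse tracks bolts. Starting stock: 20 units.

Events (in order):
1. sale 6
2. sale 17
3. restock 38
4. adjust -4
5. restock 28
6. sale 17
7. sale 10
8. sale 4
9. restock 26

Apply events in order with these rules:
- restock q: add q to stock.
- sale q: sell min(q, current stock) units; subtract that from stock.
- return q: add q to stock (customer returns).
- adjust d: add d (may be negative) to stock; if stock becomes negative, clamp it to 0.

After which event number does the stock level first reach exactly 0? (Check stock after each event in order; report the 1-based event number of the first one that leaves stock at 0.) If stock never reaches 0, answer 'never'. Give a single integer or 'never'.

Processing events:
Start: stock = 20
  Event 1 (sale 6): sell min(6,20)=6. stock: 20 - 6 = 14. total_sold = 6
  Event 2 (sale 17): sell min(17,14)=14. stock: 14 - 14 = 0. total_sold = 20
  Event 3 (restock 38): 0 + 38 = 38
  Event 4 (adjust -4): 38 + -4 = 34
  Event 5 (restock 28): 34 + 28 = 62
  Event 6 (sale 17): sell min(17,62)=17. stock: 62 - 17 = 45. total_sold = 37
  Event 7 (sale 10): sell min(10,45)=10. stock: 45 - 10 = 35. total_sold = 47
  Event 8 (sale 4): sell min(4,35)=4. stock: 35 - 4 = 31. total_sold = 51
  Event 9 (restock 26): 31 + 26 = 57
Final: stock = 57, total_sold = 51

First zero at event 2.

Answer: 2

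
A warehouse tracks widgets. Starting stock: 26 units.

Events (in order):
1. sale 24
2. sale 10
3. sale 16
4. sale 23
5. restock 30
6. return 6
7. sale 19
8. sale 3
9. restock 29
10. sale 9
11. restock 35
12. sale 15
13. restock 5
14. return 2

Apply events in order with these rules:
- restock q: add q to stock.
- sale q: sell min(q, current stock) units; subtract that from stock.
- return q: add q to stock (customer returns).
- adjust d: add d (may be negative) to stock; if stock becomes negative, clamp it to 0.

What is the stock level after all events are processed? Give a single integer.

Answer: 61

Derivation:
Processing events:
Start: stock = 26
  Event 1 (sale 24): sell min(24,26)=24. stock: 26 - 24 = 2. total_sold = 24
  Event 2 (sale 10): sell min(10,2)=2. stock: 2 - 2 = 0. total_sold = 26
  Event 3 (sale 16): sell min(16,0)=0. stock: 0 - 0 = 0. total_sold = 26
  Event 4 (sale 23): sell min(23,0)=0. stock: 0 - 0 = 0. total_sold = 26
  Event 5 (restock 30): 0 + 30 = 30
  Event 6 (return 6): 30 + 6 = 36
  Event 7 (sale 19): sell min(19,36)=19. stock: 36 - 19 = 17. total_sold = 45
  Event 8 (sale 3): sell min(3,17)=3. stock: 17 - 3 = 14. total_sold = 48
  Event 9 (restock 29): 14 + 29 = 43
  Event 10 (sale 9): sell min(9,43)=9. stock: 43 - 9 = 34. total_sold = 57
  Event 11 (restock 35): 34 + 35 = 69
  Event 12 (sale 15): sell min(15,69)=15. stock: 69 - 15 = 54. total_sold = 72
  Event 13 (restock 5): 54 + 5 = 59
  Event 14 (return 2): 59 + 2 = 61
Final: stock = 61, total_sold = 72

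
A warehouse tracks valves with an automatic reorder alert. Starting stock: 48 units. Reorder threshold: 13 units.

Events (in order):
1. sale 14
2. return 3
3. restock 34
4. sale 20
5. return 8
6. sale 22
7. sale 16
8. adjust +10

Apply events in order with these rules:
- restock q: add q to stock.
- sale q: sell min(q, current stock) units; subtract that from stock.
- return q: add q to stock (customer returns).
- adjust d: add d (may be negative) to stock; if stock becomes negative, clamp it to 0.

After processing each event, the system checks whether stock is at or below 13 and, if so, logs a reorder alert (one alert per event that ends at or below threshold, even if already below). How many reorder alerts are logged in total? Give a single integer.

Answer: 0

Derivation:
Processing events:
Start: stock = 48
  Event 1 (sale 14): sell min(14,48)=14. stock: 48 - 14 = 34. total_sold = 14
  Event 2 (return 3): 34 + 3 = 37
  Event 3 (restock 34): 37 + 34 = 71
  Event 4 (sale 20): sell min(20,71)=20. stock: 71 - 20 = 51. total_sold = 34
  Event 5 (return 8): 51 + 8 = 59
  Event 6 (sale 22): sell min(22,59)=22. stock: 59 - 22 = 37. total_sold = 56
  Event 7 (sale 16): sell min(16,37)=16. stock: 37 - 16 = 21. total_sold = 72
  Event 8 (adjust +10): 21 + 10 = 31
Final: stock = 31, total_sold = 72

Checking against threshold 13:
  After event 1: stock=34 > 13
  After event 2: stock=37 > 13
  After event 3: stock=71 > 13
  After event 4: stock=51 > 13
  After event 5: stock=59 > 13
  After event 6: stock=37 > 13
  After event 7: stock=21 > 13
  After event 8: stock=31 > 13
Alert events: []. Count = 0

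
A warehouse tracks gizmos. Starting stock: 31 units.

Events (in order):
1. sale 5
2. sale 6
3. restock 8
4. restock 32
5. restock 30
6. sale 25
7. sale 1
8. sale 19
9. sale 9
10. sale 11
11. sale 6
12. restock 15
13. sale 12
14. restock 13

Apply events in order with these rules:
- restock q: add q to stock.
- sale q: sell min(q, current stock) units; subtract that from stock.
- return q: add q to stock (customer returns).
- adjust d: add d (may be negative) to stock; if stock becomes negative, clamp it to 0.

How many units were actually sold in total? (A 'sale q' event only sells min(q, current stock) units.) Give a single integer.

Processing events:
Start: stock = 31
  Event 1 (sale 5): sell min(5,31)=5. stock: 31 - 5 = 26. total_sold = 5
  Event 2 (sale 6): sell min(6,26)=6. stock: 26 - 6 = 20. total_sold = 11
  Event 3 (restock 8): 20 + 8 = 28
  Event 4 (restock 32): 28 + 32 = 60
  Event 5 (restock 30): 60 + 30 = 90
  Event 6 (sale 25): sell min(25,90)=25. stock: 90 - 25 = 65. total_sold = 36
  Event 7 (sale 1): sell min(1,65)=1. stock: 65 - 1 = 64. total_sold = 37
  Event 8 (sale 19): sell min(19,64)=19. stock: 64 - 19 = 45. total_sold = 56
  Event 9 (sale 9): sell min(9,45)=9. stock: 45 - 9 = 36. total_sold = 65
  Event 10 (sale 11): sell min(11,36)=11. stock: 36 - 11 = 25. total_sold = 76
  Event 11 (sale 6): sell min(6,25)=6. stock: 25 - 6 = 19. total_sold = 82
  Event 12 (restock 15): 19 + 15 = 34
  Event 13 (sale 12): sell min(12,34)=12. stock: 34 - 12 = 22. total_sold = 94
  Event 14 (restock 13): 22 + 13 = 35
Final: stock = 35, total_sold = 94

Answer: 94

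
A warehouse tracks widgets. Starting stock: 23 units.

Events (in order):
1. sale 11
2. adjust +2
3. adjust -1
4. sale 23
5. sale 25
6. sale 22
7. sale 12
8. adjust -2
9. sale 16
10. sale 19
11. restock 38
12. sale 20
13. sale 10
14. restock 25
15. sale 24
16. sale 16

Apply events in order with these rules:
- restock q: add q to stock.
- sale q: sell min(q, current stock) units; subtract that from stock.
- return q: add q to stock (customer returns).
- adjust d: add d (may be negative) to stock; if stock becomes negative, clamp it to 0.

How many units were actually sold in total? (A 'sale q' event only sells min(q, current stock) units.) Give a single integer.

Answer: 87

Derivation:
Processing events:
Start: stock = 23
  Event 1 (sale 11): sell min(11,23)=11. stock: 23 - 11 = 12. total_sold = 11
  Event 2 (adjust +2): 12 + 2 = 14
  Event 3 (adjust -1): 14 + -1 = 13
  Event 4 (sale 23): sell min(23,13)=13. stock: 13 - 13 = 0. total_sold = 24
  Event 5 (sale 25): sell min(25,0)=0. stock: 0 - 0 = 0. total_sold = 24
  Event 6 (sale 22): sell min(22,0)=0. stock: 0 - 0 = 0. total_sold = 24
  Event 7 (sale 12): sell min(12,0)=0. stock: 0 - 0 = 0. total_sold = 24
  Event 8 (adjust -2): 0 + -2 = 0 (clamped to 0)
  Event 9 (sale 16): sell min(16,0)=0. stock: 0 - 0 = 0. total_sold = 24
  Event 10 (sale 19): sell min(19,0)=0. stock: 0 - 0 = 0. total_sold = 24
  Event 11 (restock 38): 0 + 38 = 38
  Event 12 (sale 20): sell min(20,38)=20. stock: 38 - 20 = 18. total_sold = 44
  Event 13 (sale 10): sell min(10,18)=10. stock: 18 - 10 = 8. total_sold = 54
  Event 14 (restock 25): 8 + 25 = 33
  Event 15 (sale 24): sell min(24,33)=24. stock: 33 - 24 = 9. total_sold = 78
  Event 16 (sale 16): sell min(16,9)=9. stock: 9 - 9 = 0. total_sold = 87
Final: stock = 0, total_sold = 87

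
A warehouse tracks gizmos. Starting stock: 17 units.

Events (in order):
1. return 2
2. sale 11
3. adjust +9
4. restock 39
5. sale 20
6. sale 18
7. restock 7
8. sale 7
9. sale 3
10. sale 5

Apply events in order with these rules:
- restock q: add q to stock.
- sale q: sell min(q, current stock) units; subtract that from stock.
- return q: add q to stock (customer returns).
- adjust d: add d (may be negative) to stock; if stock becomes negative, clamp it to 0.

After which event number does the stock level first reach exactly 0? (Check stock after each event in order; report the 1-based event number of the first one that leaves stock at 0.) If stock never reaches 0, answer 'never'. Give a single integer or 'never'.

Processing events:
Start: stock = 17
  Event 1 (return 2): 17 + 2 = 19
  Event 2 (sale 11): sell min(11,19)=11. stock: 19 - 11 = 8. total_sold = 11
  Event 3 (adjust +9): 8 + 9 = 17
  Event 4 (restock 39): 17 + 39 = 56
  Event 5 (sale 20): sell min(20,56)=20. stock: 56 - 20 = 36. total_sold = 31
  Event 6 (sale 18): sell min(18,36)=18. stock: 36 - 18 = 18. total_sold = 49
  Event 7 (restock 7): 18 + 7 = 25
  Event 8 (sale 7): sell min(7,25)=7. stock: 25 - 7 = 18. total_sold = 56
  Event 9 (sale 3): sell min(3,18)=3. stock: 18 - 3 = 15. total_sold = 59
  Event 10 (sale 5): sell min(5,15)=5. stock: 15 - 5 = 10. total_sold = 64
Final: stock = 10, total_sold = 64

Stock never reaches 0.

Answer: never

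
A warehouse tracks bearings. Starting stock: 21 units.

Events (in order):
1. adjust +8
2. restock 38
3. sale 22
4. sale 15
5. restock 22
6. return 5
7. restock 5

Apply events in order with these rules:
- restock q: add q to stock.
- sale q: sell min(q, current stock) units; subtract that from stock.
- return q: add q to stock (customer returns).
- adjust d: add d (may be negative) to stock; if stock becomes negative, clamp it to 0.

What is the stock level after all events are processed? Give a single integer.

Processing events:
Start: stock = 21
  Event 1 (adjust +8): 21 + 8 = 29
  Event 2 (restock 38): 29 + 38 = 67
  Event 3 (sale 22): sell min(22,67)=22. stock: 67 - 22 = 45. total_sold = 22
  Event 4 (sale 15): sell min(15,45)=15. stock: 45 - 15 = 30. total_sold = 37
  Event 5 (restock 22): 30 + 22 = 52
  Event 6 (return 5): 52 + 5 = 57
  Event 7 (restock 5): 57 + 5 = 62
Final: stock = 62, total_sold = 37

Answer: 62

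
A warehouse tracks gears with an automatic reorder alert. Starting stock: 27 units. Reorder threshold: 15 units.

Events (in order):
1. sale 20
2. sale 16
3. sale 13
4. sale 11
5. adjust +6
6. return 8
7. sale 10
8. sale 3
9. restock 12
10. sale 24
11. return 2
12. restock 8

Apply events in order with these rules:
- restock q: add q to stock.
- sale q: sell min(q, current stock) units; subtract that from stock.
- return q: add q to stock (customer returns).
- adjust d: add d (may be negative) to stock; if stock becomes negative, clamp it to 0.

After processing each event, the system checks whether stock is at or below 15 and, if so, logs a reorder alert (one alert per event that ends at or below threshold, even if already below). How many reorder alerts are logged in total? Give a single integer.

Answer: 12

Derivation:
Processing events:
Start: stock = 27
  Event 1 (sale 20): sell min(20,27)=20. stock: 27 - 20 = 7. total_sold = 20
  Event 2 (sale 16): sell min(16,7)=7. stock: 7 - 7 = 0. total_sold = 27
  Event 3 (sale 13): sell min(13,0)=0. stock: 0 - 0 = 0. total_sold = 27
  Event 4 (sale 11): sell min(11,0)=0. stock: 0 - 0 = 0. total_sold = 27
  Event 5 (adjust +6): 0 + 6 = 6
  Event 6 (return 8): 6 + 8 = 14
  Event 7 (sale 10): sell min(10,14)=10. stock: 14 - 10 = 4. total_sold = 37
  Event 8 (sale 3): sell min(3,4)=3. stock: 4 - 3 = 1. total_sold = 40
  Event 9 (restock 12): 1 + 12 = 13
  Event 10 (sale 24): sell min(24,13)=13. stock: 13 - 13 = 0. total_sold = 53
  Event 11 (return 2): 0 + 2 = 2
  Event 12 (restock 8): 2 + 8 = 10
Final: stock = 10, total_sold = 53

Checking against threshold 15:
  After event 1: stock=7 <= 15 -> ALERT
  After event 2: stock=0 <= 15 -> ALERT
  After event 3: stock=0 <= 15 -> ALERT
  After event 4: stock=0 <= 15 -> ALERT
  After event 5: stock=6 <= 15 -> ALERT
  After event 6: stock=14 <= 15 -> ALERT
  After event 7: stock=4 <= 15 -> ALERT
  After event 8: stock=1 <= 15 -> ALERT
  After event 9: stock=13 <= 15 -> ALERT
  After event 10: stock=0 <= 15 -> ALERT
  After event 11: stock=2 <= 15 -> ALERT
  After event 12: stock=10 <= 15 -> ALERT
Alert events: [1, 2, 3, 4, 5, 6, 7, 8, 9, 10, 11, 12]. Count = 12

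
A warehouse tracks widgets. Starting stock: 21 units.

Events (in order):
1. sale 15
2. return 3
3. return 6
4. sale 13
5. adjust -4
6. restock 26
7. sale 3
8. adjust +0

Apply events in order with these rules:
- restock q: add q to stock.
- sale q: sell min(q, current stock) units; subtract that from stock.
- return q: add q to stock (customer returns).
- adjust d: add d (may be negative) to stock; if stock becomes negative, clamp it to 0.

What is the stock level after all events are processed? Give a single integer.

Processing events:
Start: stock = 21
  Event 1 (sale 15): sell min(15,21)=15. stock: 21 - 15 = 6. total_sold = 15
  Event 2 (return 3): 6 + 3 = 9
  Event 3 (return 6): 9 + 6 = 15
  Event 4 (sale 13): sell min(13,15)=13. stock: 15 - 13 = 2. total_sold = 28
  Event 5 (adjust -4): 2 + -4 = 0 (clamped to 0)
  Event 6 (restock 26): 0 + 26 = 26
  Event 7 (sale 3): sell min(3,26)=3. stock: 26 - 3 = 23. total_sold = 31
  Event 8 (adjust +0): 23 + 0 = 23
Final: stock = 23, total_sold = 31

Answer: 23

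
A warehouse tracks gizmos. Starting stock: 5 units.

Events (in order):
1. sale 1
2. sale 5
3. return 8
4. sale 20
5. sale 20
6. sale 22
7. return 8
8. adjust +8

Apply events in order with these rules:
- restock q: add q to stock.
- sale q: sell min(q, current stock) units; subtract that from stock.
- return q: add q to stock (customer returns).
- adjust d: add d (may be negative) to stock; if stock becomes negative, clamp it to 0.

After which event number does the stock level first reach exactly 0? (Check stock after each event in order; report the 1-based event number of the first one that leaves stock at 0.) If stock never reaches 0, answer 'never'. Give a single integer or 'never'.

Answer: 2

Derivation:
Processing events:
Start: stock = 5
  Event 1 (sale 1): sell min(1,5)=1. stock: 5 - 1 = 4. total_sold = 1
  Event 2 (sale 5): sell min(5,4)=4. stock: 4 - 4 = 0. total_sold = 5
  Event 3 (return 8): 0 + 8 = 8
  Event 4 (sale 20): sell min(20,8)=8. stock: 8 - 8 = 0. total_sold = 13
  Event 5 (sale 20): sell min(20,0)=0. stock: 0 - 0 = 0. total_sold = 13
  Event 6 (sale 22): sell min(22,0)=0. stock: 0 - 0 = 0. total_sold = 13
  Event 7 (return 8): 0 + 8 = 8
  Event 8 (adjust +8): 8 + 8 = 16
Final: stock = 16, total_sold = 13

First zero at event 2.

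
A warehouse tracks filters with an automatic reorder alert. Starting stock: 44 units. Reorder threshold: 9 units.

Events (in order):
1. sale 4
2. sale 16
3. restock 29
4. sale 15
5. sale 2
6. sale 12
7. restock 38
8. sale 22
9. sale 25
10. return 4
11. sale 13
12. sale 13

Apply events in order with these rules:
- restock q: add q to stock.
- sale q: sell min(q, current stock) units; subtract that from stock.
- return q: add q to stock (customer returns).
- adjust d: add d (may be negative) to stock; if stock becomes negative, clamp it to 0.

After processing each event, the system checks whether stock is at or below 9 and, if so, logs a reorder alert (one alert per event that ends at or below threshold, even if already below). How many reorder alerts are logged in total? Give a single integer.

Processing events:
Start: stock = 44
  Event 1 (sale 4): sell min(4,44)=4. stock: 44 - 4 = 40. total_sold = 4
  Event 2 (sale 16): sell min(16,40)=16. stock: 40 - 16 = 24. total_sold = 20
  Event 3 (restock 29): 24 + 29 = 53
  Event 4 (sale 15): sell min(15,53)=15. stock: 53 - 15 = 38. total_sold = 35
  Event 5 (sale 2): sell min(2,38)=2. stock: 38 - 2 = 36. total_sold = 37
  Event 6 (sale 12): sell min(12,36)=12. stock: 36 - 12 = 24. total_sold = 49
  Event 7 (restock 38): 24 + 38 = 62
  Event 8 (sale 22): sell min(22,62)=22. stock: 62 - 22 = 40. total_sold = 71
  Event 9 (sale 25): sell min(25,40)=25. stock: 40 - 25 = 15. total_sold = 96
  Event 10 (return 4): 15 + 4 = 19
  Event 11 (sale 13): sell min(13,19)=13. stock: 19 - 13 = 6. total_sold = 109
  Event 12 (sale 13): sell min(13,6)=6. stock: 6 - 6 = 0. total_sold = 115
Final: stock = 0, total_sold = 115

Checking against threshold 9:
  After event 1: stock=40 > 9
  After event 2: stock=24 > 9
  After event 3: stock=53 > 9
  After event 4: stock=38 > 9
  After event 5: stock=36 > 9
  After event 6: stock=24 > 9
  After event 7: stock=62 > 9
  After event 8: stock=40 > 9
  After event 9: stock=15 > 9
  After event 10: stock=19 > 9
  After event 11: stock=6 <= 9 -> ALERT
  After event 12: stock=0 <= 9 -> ALERT
Alert events: [11, 12]. Count = 2

Answer: 2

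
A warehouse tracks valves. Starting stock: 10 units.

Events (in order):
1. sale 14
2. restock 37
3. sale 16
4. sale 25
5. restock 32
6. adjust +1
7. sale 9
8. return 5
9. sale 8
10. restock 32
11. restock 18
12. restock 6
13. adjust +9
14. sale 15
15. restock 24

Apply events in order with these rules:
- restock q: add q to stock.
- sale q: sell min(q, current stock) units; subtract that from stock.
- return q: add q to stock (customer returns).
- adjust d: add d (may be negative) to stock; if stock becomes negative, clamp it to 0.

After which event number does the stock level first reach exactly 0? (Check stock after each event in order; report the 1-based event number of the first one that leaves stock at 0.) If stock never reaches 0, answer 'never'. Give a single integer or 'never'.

Processing events:
Start: stock = 10
  Event 1 (sale 14): sell min(14,10)=10. stock: 10 - 10 = 0. total_sold = 10
  Event 2 (restock 37): 0 + 37 = 37
  Event 3 (sale 16): sell min(16,37)=16. stock: 37 - 16 = 21. total_sold = 26
  Event 4 (sale 25): sell min(25,21)=21. stock: 21 - 21 = 0. total_sold = 47
  Event 5 (restock 32): 0 + 32 = 32
  Event 6 (adjust +1): 32 + 1 = 33
  Event 7 (sale 9): sell min(9,33)=9. stock: 33 - 9 = 24. total_sold = 56
  Event 8 (return 5): 24 + 5 = 29
  Event 9 (sale 8): sell min(8,29)=8. stock: 29 - 8 = 21. total_sold = 64
  Event 10 (restock 32): 21 + 32 = 53
  Event 11 (restock 18): 53 + 18 = 71
  Event 12 (restock 6): 71 + 6 = 77
  Event 13 (adjust +9): 77 + 9 = 86
  Event 14 (sale 15): sell min(15,86)=15. stock: 86 - 15 = 71. total_sold = 79
  Event 15 (restock 24): 71 + 24 = 95
Final: stock = 95, total_sold = 79

First zero at event 1.

Answer: 1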